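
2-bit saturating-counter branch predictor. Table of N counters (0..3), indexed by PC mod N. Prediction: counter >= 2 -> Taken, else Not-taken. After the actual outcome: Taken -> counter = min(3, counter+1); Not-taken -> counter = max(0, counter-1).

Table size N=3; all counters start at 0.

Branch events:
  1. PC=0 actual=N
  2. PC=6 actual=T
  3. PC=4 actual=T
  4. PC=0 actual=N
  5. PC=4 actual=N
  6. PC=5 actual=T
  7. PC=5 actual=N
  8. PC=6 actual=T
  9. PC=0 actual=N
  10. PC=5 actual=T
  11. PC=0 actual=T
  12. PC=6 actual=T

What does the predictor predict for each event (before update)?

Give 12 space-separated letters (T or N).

Answer: N N N N N N N N N N N N

Derivation:
Ev 1: PC=0 idx=0 pred=N actual=N -> ctr[0]=0
Ev 2: PC=6 idx=0 pred=N actual=T -> ctr[0]=1
Ev 3: PC=4 idx=1 pred=N actual=T -> ctr[1]=1
Ev 4: PC=0 idx=0 pred=N actual=N -> ctr[0]=0
Ev 5: PC=4 idx=1 pred=N actual=N -> ctr[1]=0
Ev 6: PC=5 idx=2 pred=N actual=T -> ctr[2]=1
Ev 7: PC=5 idx=2 pred=N actual=N -> ctr[2]=0
Ev 8: PC=6 idx=0 pred=N actual=T -> ctr[0]=1
Ev 9: PC=0 idx=0 pred=N actual=N -> ctr[0]=0
Ev 10: PC=5 idx=2 pred=N actual=T -> ctr[2]=1
Ev 11: PC=0 idx=0 pred=N actual=T -> ctr[0]=1
Ev 12: PC=6 idx=0 pred=N actual=T -> ctr[0]=2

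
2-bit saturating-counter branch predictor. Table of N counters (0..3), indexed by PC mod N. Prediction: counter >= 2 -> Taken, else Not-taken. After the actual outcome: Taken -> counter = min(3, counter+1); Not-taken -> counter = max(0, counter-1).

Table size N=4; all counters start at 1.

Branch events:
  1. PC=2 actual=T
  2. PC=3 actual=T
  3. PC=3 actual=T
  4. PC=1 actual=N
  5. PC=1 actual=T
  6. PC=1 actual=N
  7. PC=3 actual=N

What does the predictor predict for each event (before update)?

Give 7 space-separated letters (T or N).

Ev 1: PC=2 idx=2 pred=N actual=T -> ctr[2]=2
Ev 2: PC=3 idx=3 pred=N actual=T -> ctr[3]=2
Ev 3: PC=3 idx=3 pred=T actual=T -> ctr[3]=3
Ev 4: PC=1 idx=1 pred=N actual=N -> ctr[1]=0
Ev 5: PC=1 idx=1 pred=N actual=T -> ctr[1]=1
Ev 6: PC=1 idx=1 pred=N actual=N -> ctr[1]=0
Ev 7: PC=3 idx=3 pred=T actual=N -> ctr[3]=2

Answer: N N T N N N T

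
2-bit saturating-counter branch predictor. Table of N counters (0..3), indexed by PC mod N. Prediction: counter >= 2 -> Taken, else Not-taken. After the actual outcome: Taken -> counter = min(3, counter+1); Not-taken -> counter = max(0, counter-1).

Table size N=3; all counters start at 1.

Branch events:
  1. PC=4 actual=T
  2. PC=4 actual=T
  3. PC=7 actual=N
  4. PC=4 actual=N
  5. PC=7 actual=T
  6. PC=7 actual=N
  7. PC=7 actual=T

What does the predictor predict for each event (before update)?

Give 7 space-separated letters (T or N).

Answer: N T T T N T N

Derivation:
Ev 1: PC=4 idx=1 pred=N actual=T -> ctr[1]=2
Ev 2: PC=4 idx=1 pred=T actual=T -> ctr[1]=3
Ev 3: PC=7 idx=1 pred=T actual=N -> ctr[1]=2
Ev 4: PC=4 idx=1 pred=T actual=N -> ctr[1]=1
Ev 5: PC=7 idx=1 pred=N actual=T -> ctr[1]=2
Ev 6: PC=7 idx=1 pred=T actual=N -> ctr[1]=1
Ev 7: PC=7 idx=1 pred=N actual=T -> ctr[1]=2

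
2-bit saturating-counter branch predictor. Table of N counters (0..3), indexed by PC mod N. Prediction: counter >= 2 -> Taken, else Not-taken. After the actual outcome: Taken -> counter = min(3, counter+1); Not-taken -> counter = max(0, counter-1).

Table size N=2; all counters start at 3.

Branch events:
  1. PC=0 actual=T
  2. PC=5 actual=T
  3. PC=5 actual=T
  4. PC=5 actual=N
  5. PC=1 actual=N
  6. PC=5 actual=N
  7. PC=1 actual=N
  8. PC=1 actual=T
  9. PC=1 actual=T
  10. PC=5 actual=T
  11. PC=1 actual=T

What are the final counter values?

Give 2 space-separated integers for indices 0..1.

Ev 1: PC=0 idx=0 pred=T actual=T -> ctr[0]=3
Ev 2: PC=5 idx=1 pred=T actual=T -> ctr[1]=3
Ev 3: PC=5 idx=1 pred=T actual=T -> ctr[1]=3
Ev 4: PC=5 idx=1 pred=T actual=N -> ctr[1]=2
Ev 5: PC=1 idx=1 pred=T actual=N -> ctr[1]=1
Ev 6: PC=5 idx=1 pred=N actual=N -> ctr[1]=0
Ev 7: PC=1 idx=1 pred=N actual=N -> ctr[1]=0
Ev 8: PC=1 idx=1 pred=N actual=T -> ctr[1]=1
Ev 9: PC=1 idx=1 pred=N actual=T -> ctr[1]=2
Ev 10: PC=5 idx=1 pred=T actual=T -> ctr[1]=3
Ev 11: PC=1 idx=1 pred=T actual=T -> ctr[1]=3

Answer: 3 3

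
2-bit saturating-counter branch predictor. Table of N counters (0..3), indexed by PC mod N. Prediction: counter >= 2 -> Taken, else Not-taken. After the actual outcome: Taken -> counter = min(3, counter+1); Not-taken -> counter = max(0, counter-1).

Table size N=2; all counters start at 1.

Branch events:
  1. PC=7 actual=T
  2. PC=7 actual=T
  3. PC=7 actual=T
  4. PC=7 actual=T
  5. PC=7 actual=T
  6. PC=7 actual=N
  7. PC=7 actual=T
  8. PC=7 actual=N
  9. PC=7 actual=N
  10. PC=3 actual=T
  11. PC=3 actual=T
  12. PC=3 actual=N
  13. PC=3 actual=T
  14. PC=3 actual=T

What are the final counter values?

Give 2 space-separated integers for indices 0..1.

Ev 1: PC=7 idx=1 pred=N actual=T -> ctr[1]=2
Ev 2: PC=7 idx=1 pred=T actual=T -> ctr[1]=3
Ev 3: PC=7 idx=1 pred=T actual=T -> ctr[1]=3
Ev 4: PC=7 idx=1 pred=T actual=T -> ctr[1]=3
Ev 5: PC=7 idx=1 pred=T actual=T -> ctr[1]=3
Ev 6: PC=7 idx=1 pred=T actual=N -> ctr[1]=2
Ev 7: PC=7 idx=1 pred=T actual=T -> ctr[1]=3
Ev 8: PC=7 idx=1 pred=T actual=N -> ctr[1]=2
Ev 9: PC=7 idx=1 pred=T actual=N -> ctr[1]=1
Ev 10: PC=3 idx=1 pred=N actual=T -> ctr[1]=2
Ev 11: PC=3 idx=1 pred=T actual=T -> ctr[1]=3
Ev 12: PC=3 idx=1 pred=T actual=N -> ctr[1]=2
Ev 13: PC=3 idx=1 pred=T actual=T -> ctr[1]=3
Ev 14: PC=3 idx=1 pred=T actual=T -> ctr[1]=3

Answer: 1 3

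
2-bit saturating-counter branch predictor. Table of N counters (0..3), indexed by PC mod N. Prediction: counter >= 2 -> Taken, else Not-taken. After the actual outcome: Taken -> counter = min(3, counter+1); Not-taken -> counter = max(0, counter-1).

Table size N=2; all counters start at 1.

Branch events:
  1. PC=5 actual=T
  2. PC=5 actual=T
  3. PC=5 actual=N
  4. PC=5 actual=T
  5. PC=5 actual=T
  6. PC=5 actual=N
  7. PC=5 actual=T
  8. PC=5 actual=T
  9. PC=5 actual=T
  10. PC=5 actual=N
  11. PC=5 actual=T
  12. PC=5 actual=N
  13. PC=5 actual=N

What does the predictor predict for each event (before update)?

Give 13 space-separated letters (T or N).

Answer: N T T T T T T T T T T T T

Derivation:
Ev 1: PC=5 idx=1 pred=N actual=T -> ctr[1]=2
Ev 2: PC=5 idx=1 pred=T actual=T -> ctr[1]=3
Ev 3: PC=5 idx=1 pred=T actual=N -> ctr[1]=2
Ev 4: PC=5 idx=1 pred=T actual=T -> ctr[1]=3
Ev 5: PC=5 idx=1 pred=T actual=T -> ctr[1]=3
Ev 6: PC=5 idx=1 pred=T actual=N -> ctr[1]=2
Ev 7: PC=5 idx=1 pred=T actual=T -> ctr[1]=3
Ev 8: PC=5 idx=1 pred=T actual=T -> ctr[1]=3
Ev 9: PC=5 idx=1 pred=T actual=T -> ctr[1]=3
Ev 10: PC=5 idx=1 pred=T actual=N -> ctr[1]=2
Ev 11: PC=5 idx=1 pred=T actual=T -> ctr[1]=3
Ev 12: PC=5 idx=1 pred=T actual=N -> ctr[1]=2
Ev 13: PC=5 idx=1 pred=T actual=N -> ctr[1]=1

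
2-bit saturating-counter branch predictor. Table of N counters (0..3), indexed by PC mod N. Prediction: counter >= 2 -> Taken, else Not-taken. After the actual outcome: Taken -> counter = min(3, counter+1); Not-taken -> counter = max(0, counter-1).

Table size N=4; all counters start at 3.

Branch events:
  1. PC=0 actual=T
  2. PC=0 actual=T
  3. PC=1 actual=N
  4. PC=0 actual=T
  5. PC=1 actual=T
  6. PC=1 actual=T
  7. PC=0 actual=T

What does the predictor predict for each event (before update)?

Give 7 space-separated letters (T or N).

Ev 1: PC=0 idx=0 pred=T actual=T -> ctr[0]=3
Ev 2: PC=0 idx=0 pred=T actual=T -> ctr[0]=3
Ev 3: PC=1 idx=1 pred=T actual=N -> ctr[1]=2
Ev 4: PC=0 idx=0 pred=T actual=T -> ctr[0]=3
Ev 5: PC=1 idx=1 pred=T actual=T -> ctr[1]=3
Ev 6: PC=1 idx=1 pred=T actual=T -> ctr[1]=3
Ev 7: PC=0 idx=0 pred=T actual=T -> ctr[0]=3

Answer: T T T T T T T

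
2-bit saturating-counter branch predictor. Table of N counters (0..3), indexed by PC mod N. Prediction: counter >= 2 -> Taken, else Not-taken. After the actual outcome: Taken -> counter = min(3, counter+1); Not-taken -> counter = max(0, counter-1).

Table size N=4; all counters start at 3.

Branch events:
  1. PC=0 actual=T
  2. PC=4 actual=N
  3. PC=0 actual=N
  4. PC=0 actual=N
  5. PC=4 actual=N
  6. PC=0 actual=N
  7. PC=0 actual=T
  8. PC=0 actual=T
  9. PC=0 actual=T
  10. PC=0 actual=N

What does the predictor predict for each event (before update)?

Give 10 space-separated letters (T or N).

Answer: T T T N N N N N T T

Derivation:
Ev 1: PC=0 idx=0 pred=T actual=T -> ctr[0]=3
Ev 2: PC=4 idx=0 pred=T actual=N -> ctr[0]=2
Ev 3: PC=0 idx=0 pred=T actual=N -> ctr[0]=1
Ev 4: PC=0 idx=0 pred=N actual=N -> ctr[0]=0
Ev 5: PC=4 idx=0 pred=N actual=N -> ctr[0]=0
Ev 6: PC=0 idx=0 pred=N actual=N -> ctr[0]=0
Ev 7: PC=0 idx=0 pred=N actual=T -> ctr[0]=1
Ev 8: PC=0 idx=0 pred=N actual=T -> ctr[0]=2
Ev 9: PC=0 idx=0 pred=T actual=T -> ctr[0]=3
Ev 10: PC=0 idx=0 pred=T actual=N -> ctr[0]=2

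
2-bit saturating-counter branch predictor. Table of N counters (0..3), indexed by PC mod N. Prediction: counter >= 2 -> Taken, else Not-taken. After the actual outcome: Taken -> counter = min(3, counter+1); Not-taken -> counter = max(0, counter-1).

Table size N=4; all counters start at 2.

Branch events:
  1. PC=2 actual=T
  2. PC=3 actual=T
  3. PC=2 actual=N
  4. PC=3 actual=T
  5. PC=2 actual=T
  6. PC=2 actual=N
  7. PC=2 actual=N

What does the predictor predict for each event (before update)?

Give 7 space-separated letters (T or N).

Answer: T T T T T T T

Derivation:
Ev 1: PC=2 idx=2 pred=T actual=T -> ctr[2]=3
Ev 2: PC=3 idx=3 pred=T actual=T -> ctr[3]=3
Ev 3: PC=2 idx=2 pred=T actual=N -> ctr[2]=2
Ev 4: PC=3 idx=3 pred=T actual=T -> ctr[3]=3
Ev 5: PC=2 idx=2 pred=T actual=T -> ctr[2]=3
Ev 6: PC=2 idx=2 pred=T actual=N -> ctr[2]=2
Ev 7: PC=2 idx=2 pred=T actual=N -> ctr[2]=1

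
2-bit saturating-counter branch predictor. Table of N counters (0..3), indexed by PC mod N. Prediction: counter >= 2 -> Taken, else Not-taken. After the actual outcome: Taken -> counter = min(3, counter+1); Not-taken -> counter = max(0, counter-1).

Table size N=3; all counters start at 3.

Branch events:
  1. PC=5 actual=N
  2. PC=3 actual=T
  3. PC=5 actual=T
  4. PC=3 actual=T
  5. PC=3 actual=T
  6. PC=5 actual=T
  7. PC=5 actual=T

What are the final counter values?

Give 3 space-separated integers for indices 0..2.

Ev 1: PC=5 idx=2 pred=T actual=N -> ctr[2]=2
Ev 2: PC=3 idx=0 pred=T actual=T -> ctr[0]=3
Ev 3: PC=5 idx=2 pred=T actual=T -> ctr[2]=3
Ev 4: PC=3 idx=0 pred=T actual=T -> ctr[0]=3
Ev 5: PC=3 idx=0 pred=T actual=T -> ctr[0]=3
Ev 6: PC=5 idx=2 pred=T actual=T -> ctr[2]=3
Ev 7: PC=5 idx=2 pred=T actual=T -> ctr[2]=3

Answer: 3 3 3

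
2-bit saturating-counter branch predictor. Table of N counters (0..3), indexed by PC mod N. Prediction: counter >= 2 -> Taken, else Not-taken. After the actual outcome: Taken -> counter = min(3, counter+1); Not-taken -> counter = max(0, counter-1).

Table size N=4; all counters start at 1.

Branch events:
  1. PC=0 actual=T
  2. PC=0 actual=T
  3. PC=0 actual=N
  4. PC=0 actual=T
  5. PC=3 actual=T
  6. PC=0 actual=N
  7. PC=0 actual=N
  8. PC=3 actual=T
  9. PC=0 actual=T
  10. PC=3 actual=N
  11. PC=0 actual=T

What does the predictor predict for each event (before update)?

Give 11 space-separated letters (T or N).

Answer: N T T T N T T T N T T

Derivation:
Ev 1: PC=0 idx=0 pred=N actual=T -> ctr[0]=2
Ev 2: PC=0 idx=0 pred=T actual=T -> ctr[0]=3
Ev 3: PC=0 idx=0 pred=T actual=N -> ctr[0]=2
Ev 4: PC=0 idx=0 pred=T actual=T -> ctr[0]=3
Ev 5: PC=3 idx=3 pred=N actual=T -> ctr[3]=2
Ev 6: PC=0 idx=0 pred=T actual=N -> ctr[0]=2
Ev 7: PC=0 idx=0 pred=T actual=N -> ctr[0]=1
Ev 8: PC=3 idx=3 pred=T actual=T -> ctr[3]=3
Ev 9: PC=0 idx=0 pred=N actual=T -> ctr[0]=2
Ev 10: PC=3 idx=3 pred=T actual=N -> ctr[3]=2
Ev 11: PC=0 idx=0 pred=T actual=T -> ctr[0]=3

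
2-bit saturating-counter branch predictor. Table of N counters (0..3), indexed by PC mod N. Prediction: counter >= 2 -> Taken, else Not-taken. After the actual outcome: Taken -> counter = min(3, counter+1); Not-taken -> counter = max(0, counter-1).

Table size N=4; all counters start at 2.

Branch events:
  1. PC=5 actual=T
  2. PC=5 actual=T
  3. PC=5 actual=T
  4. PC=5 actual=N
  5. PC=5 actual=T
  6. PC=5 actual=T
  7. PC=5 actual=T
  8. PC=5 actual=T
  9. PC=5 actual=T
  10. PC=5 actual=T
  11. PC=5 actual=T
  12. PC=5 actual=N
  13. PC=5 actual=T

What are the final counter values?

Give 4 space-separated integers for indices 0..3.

Ev 1: PC=5 idx=1 pred=T actual=T -> ctr[1]=3
Ev 2: PC=5 idx=1 pred=T actual=T -> ctr[1]=3
Ev 3: PC=5 idx=1 pred=T actual=T -> ctr[1]=3
Ev 4: PC=5 idx=1 pred=T actual=N -> ctr[1]=2
Ev 5: PC=5 idx=1 pred=T actual=T -> ctr[1]=3
Ev 6: PC=5 idx=1 pred=T actual=T -> ctr[1]=3
Ev 7: PC=5 idx=1 pred=T actual=T -> ctr[1]=3
Ev 8: PC=5 idx=1 pred=T actual=T -> ctr[1]=3
Ev 9: PC=5 idx=1 pred=T actual=T -> ctr[1]=3
Ev 10: PC=5 idx=1 pred=T actual=T -> ctr[1]=3
Ev 11: PC=5 idx=1 pred=T actual=T -> ctr[1]=3
Ev 12: PC=5 idx=1 pred=T actual=N -> ctr[1]=2
Ev 13: PC=5 idx=1 pred=T actual=T -> ctr[1]=3

Answer: 2 3 2 2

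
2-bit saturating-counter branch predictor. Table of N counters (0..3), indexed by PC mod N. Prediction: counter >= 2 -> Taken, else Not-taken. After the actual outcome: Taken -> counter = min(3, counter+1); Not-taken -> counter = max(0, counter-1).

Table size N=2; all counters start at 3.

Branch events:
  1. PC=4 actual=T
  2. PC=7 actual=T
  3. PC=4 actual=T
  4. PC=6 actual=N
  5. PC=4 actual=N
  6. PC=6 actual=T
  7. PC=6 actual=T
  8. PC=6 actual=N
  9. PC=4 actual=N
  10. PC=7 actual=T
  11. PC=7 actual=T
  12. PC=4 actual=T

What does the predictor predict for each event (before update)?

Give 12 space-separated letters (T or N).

Answer: T T T T T N T T T T T N

Derivation:
Ev 1: PC=4 idx=0 pred=T actual=T -> ctr[0]=3
Ev 2: PC=7 idx=1 pred=T actual=T -> ctr[1]=3
Ev 3: PC=4 idx=0 pred=T actual=T -> ctr[0]=3
Ev 4: PC=6 idx=0 pred=T actual=N -> ctr[0]=2
Ev 5: PC=4 idx=0 pred=T actual=N -> ctr[0]=1
Ev 6: PC=6 idx=0 pred=N actual=T -> ctr[0]=2
Ev 7: PC=6 idx=0 pred=T actual=T -> ctr[0]=3
Ev 8: PC=6 idx=0 pred=T actual=N -> ctr[0]=2
Ev 9: PC=4 idx=0 pred=T actual=N -> ctr[0]=1
Ev 10: PC=7 idx=1 pred=T actual=T -> ctr[1]=3
Ev 11: PC=7 idx=1 pred=T actual=T -> ctr[1]=3
Ev 12: PC=4 idx=0 pred=N actual=T -> ctr[0]=2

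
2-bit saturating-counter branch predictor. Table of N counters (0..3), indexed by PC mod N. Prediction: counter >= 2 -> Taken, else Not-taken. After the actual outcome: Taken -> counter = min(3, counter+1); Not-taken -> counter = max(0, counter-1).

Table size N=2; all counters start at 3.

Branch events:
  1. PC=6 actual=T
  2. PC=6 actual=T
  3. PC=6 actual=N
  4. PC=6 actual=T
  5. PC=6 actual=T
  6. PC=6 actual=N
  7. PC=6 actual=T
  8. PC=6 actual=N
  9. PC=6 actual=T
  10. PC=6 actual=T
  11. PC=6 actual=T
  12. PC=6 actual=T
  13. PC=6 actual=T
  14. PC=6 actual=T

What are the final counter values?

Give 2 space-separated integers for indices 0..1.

Ev 1: PC=6 idx=0 pred=T actual=T -> ctr[0]=3
Ev 2: PC=6 idx=0 pred=T actual=T -> ctr[0]=3
Ev 3: PC=6 idx=0 pred=T actual=N -> ctr[0]=2
Ev 4: PC=6 idx=0 pred=T actual=T -> ctr[0]=3
Ev 5: PC=6 idx=0 pred=T actual=T -> ctr[0]=3
Ev 6: PC=6 idx=0 pred=T actual=N -> ctr[0]=2
Ev 7: PC=6 idx=0 pred=T actual=T -> ctr[0]=3
Ev 8: PC=6 idx=0 pred=T actual=N -> ctr[0]=2
Ev 9: PC=6 idx=0 pred=T actual=T -> ctr[0]=3
Ev 10: PC=6 idx=0 pred=T actual=T -> ctr[0]=3
Ev 11: PC=6 idx=0 pred=T actual=T -> ctr[0]=3
Ev 12: PC=6 idx=0 pred=T actual=T -> ctr[0]=3
Ev 13: PC=6 idx=0 pred=T actual=T -> ctr[0]=3
Ev 14: PC=6 idx=0 pred=T actual=T -> ctr[0]=3

Answer: 3 3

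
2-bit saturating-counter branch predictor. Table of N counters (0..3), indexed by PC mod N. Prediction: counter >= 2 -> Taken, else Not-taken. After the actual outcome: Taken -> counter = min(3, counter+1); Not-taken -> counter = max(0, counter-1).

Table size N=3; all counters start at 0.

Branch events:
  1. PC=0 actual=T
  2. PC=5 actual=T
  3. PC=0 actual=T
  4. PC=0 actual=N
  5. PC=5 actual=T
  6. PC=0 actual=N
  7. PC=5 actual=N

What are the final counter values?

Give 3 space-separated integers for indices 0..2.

Answer: 0 0 1

Derivation:
Ev 1: PC=0 idx=0 pred=N actual=T -> ctr[0]=1
Ev 2: PC=5 idx=2 pred=N actual=T -> ctr[2]=1
Ev 3: PC=0 idx=0 pred=N actual=T -> ctr[0]=2
Ev 4: PC=0 idx=0 pred=T actual=N -> ctr[0]=1
Ev 5: PC=5 idx=2 pred=N actual=T -> ctr[2]=2
Ev 6: PC=0 idx=0 pred=N actual=N -> ctr[0]=0
Ev 7: PC=5 idx=2 pred=T actual=N -> ctr[2]=1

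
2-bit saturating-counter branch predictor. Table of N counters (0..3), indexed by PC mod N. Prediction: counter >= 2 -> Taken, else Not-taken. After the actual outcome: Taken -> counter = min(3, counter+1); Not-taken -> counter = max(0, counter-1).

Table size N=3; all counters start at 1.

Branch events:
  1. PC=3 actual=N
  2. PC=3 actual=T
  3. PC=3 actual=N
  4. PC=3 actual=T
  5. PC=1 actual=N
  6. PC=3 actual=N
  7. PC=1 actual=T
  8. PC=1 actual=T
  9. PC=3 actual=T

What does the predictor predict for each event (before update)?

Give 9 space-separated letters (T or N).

Answer: N N N N N N N N N

Derivation:
Ev 1: PC=3 idx=0 pred=N actual=N -> ctr[0]=0
Ev 2: PC=3 idx=0 pred=N actual=T -> ctr[0]=1
Ev 3: PC=3 idx=0 pred=N actual=N -> ctr[0]=0
Ev 4: PC=3 idx=0 pred=N actual=T -> ctr[0]=1
Ev 5: PC=1 idx=1 pred=N actual=N -> ctr[1]=0
Ev 6: PC=3 idx=0 pred=N actual=N -> ctr[0]=0
Ev 7: PC=1 idx=1 pred=N actual=T -> ctr[1]=1
Ev 8: PC=1 idx=1 pred=N actual=T -> ctr[1]=2
Ev 9: PC=3 idx=0 pred=N actual=T -> ctr[0]=1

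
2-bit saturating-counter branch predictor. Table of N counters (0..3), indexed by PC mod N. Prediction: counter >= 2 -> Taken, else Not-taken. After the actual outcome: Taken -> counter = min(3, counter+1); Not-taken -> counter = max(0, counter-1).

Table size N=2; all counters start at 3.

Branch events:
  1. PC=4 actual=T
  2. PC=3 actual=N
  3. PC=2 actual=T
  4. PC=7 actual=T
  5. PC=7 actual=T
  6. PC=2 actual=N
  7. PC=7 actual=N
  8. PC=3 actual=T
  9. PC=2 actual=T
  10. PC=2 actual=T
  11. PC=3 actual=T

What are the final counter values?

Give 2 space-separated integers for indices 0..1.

Ev 1: PC=4 idx=0 pred=T actual=T -> ctr[0]=3
Ev 2: PC=3 idx=1 pred=T actual=N -> ctr[1]=2
Ev 3: PC=2 idx=0 pred=T actual=T -> ctr[0]=3
Ev 4: PC=7 idx=1 pred=T actual=T -> ctr[1]=3
Ev 5: PC=7 idx=1 pred=T actual=T -> ctr[1]=3
Ev 6: PC=2 idx=0 pred=T actual=N -> ctr[0]=2
Ev 7: PC=7 idx=1 pred=T actual=N -> ctr[1]=2
Ev 8: PC=3 idx=1 pred=T actual=T -> ctr[1]=3
Ev 9: PC=2 idx=0 pred=T actual=T -> ctr[0]=3
Ev 10: PC=2 idx=0 pred=T actual=T -> ctr[0]=3
Ev 11: PC=3 idx=1 pred=T actual=T -> ctr[1]=3

Answer: 3 3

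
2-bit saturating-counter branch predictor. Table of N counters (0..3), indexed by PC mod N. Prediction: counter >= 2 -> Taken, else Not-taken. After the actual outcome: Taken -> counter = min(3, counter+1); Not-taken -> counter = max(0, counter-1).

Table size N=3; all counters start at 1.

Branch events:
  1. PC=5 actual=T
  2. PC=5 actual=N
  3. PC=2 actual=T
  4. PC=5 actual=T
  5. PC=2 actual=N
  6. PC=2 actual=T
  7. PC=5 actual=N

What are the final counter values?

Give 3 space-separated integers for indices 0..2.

Ev 1: PC=5 idx=2 pred=N actual=T -> ctr[2]=2
Ev 2: PC=5 idx=2 pred=T actual=N -> ctr[2]=1
Ev 3: PC=2 idx=2 pred=N actual=T -> ctr[2]=2
Ev 4: PC=5 idx=2 pred=T actual=T -> ctr[2]=3
Ev 5: PC=2 idx=2 pred=T actual=N -> ctr[2]=2
Ev 6: PC=2 idx=2 pred=T actual=T -> ctr[2]=3
Ev 7: PC=5 idx=2 pred=T actual=N -> ctr[2]=2

Answer: 1 1 2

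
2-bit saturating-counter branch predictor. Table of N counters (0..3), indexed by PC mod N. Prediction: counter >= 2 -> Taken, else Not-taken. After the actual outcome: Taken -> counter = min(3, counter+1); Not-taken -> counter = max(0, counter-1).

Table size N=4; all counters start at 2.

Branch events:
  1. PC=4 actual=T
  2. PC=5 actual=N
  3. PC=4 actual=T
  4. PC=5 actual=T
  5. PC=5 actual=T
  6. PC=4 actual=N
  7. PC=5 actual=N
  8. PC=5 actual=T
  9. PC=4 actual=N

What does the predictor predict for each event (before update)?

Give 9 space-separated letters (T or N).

Answer: T T T N T T T T T

Derivation:
Ev 1: PC=4 idx=0 pred=T actual=T -> ctr[0]=3
Ev 2: PC=5 idx=1 pred=T actual=N -> ctr[1]=1
Ev 3: PC=4 idx=0 pred=T actual=T -> ctr[0]=3
Ev 4: PC=5 idx=1 pred=N actual=T -> ctr[1]=2
Ev 5: PC=5 idx=1 pred=T actual=T -> ctr[1]=3
Ev 6: PC=4 idx=0 pred=T actual=N -> ctr[0]=2
Ev 7: PC=5 idx=1 pred=T actual=N -> ctr[1]=2
Ev 8: PC=5 idx=1 pred=T actual=T -> ctr[1]=3
Ev 9: PC=4 idx=0 pred=T actual=N -> ctr[0]=1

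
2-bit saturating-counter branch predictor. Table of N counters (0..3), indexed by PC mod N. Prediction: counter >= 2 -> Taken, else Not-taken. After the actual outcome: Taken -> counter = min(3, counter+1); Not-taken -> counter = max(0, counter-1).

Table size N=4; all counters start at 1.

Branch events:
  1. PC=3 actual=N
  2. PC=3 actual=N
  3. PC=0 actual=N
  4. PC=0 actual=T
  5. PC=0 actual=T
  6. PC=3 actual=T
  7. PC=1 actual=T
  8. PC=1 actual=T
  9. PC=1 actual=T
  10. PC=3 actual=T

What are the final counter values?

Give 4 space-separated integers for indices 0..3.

Answer: 2 3 1 2

Derivation:
Ev 1: PC=3 idx=3 pred=N actual=N -> ctr[3]=0
Ev 2: PC=3 idx=3 pred=N actual=N -> ctr[3]=0
Ev 3: PC=0 idx=0 pred=N actual=N -> ctr[0]=0
Ev 4: PC=0 idx=0 pred=N actual=T -> ctr[0]=1
Ev 5: PC=0 idx=0 pred=N actual=T -> ctr[0]=2
Ev 6: PC=3 idx=3 pred=N actual=T -> ctr[3]=1
Ev 7: PC=1 idx=1 pred=N actual=T -> ctr[1]=2
Ev 8: PC=1 idx=1 pred=T actual=T -> ctr[1]=3
Ev 9: PC=1 idx=1 pred=T actual=T -> ctr[1]=3
Ev 10: PC=3 idx=3 pred=N actual=T -> ctr[3]=2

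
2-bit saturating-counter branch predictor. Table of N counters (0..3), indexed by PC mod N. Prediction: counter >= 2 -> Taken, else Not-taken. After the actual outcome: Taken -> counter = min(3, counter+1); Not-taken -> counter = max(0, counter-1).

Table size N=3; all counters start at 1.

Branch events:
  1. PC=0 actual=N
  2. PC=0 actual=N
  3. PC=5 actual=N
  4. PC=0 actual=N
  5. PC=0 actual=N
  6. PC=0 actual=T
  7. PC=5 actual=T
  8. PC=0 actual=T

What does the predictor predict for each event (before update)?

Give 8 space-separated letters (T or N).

Ev 1: PC=0 idx=0 pred=N actual=N -> ctr[0]=0
Ev 2: PC=0 idx=0 pred=N actual=N -> ctr[0]=0
Ev 3: PC=5 idx=2 pred=N actual=N -> ctr[2]=0
Ev 4: PC=0 idx=0 pred=N actual=N -> ctr[0]=0
Ev 5: PC=0 idx=0 pred=N actual=N -> ctr[0]=0
Ev 6: PC=0 idx=0 pred=N actual=T -> ctr[0]=1
Ev 7: PC=5 idx=2 pred=N actual=T -> ctr[2]=1
Ev 8: PC=0 idx=0 pred=N actual=T -> ctr[0]=2

Answer: N N N N N N N N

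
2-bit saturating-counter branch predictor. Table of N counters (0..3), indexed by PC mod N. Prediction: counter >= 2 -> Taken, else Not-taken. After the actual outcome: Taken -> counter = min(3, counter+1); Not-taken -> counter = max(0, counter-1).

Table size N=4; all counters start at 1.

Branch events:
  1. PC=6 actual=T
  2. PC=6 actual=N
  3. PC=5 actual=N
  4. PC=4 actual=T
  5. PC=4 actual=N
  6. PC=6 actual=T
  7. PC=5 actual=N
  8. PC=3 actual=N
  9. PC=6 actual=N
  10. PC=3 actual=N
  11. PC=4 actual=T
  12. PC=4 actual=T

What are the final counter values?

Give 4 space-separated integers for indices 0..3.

Answer: 3 0 1 0

Derivation:
Ev 1: PC=6 idx=2 pred=N actual=T -> ctr[2]=2
Ev 2: PC=6 idx=2 pred=T actual=N -> ctr[2]=1
Ev 3: PC=5 idx=1 pred=N actual=N -> ctr[1]=0
Ev 4: PC=4 idx=0 pred=N actual=T -> ctr[0]=2
Ev 5: PC=4 idx=0 pred=T actual=N -> ctr[0]=1
Ev 6: PC=6 idx=2 pred=N actual=T -> ctr[2]=2
Ev 7: PC=5 idx=1 pred=N actual=N -> ctr[1]=0
Ev 8: PC=3 idx=3 pred=N actual=N -> ctr[3]=0
Ev 9: PC=6 idx=2 pred=T actual=N -> ctr[2]=1
Ev 10: PC=3 idx=3 pred=N actual=N -> ctr[3]=0
Ev 11: PC=4 idx=0 pred=N actual=T -> ctr[0]=2
Ev 12: PC=4 idx=0 pred=T actual=T -> ctr[0]=3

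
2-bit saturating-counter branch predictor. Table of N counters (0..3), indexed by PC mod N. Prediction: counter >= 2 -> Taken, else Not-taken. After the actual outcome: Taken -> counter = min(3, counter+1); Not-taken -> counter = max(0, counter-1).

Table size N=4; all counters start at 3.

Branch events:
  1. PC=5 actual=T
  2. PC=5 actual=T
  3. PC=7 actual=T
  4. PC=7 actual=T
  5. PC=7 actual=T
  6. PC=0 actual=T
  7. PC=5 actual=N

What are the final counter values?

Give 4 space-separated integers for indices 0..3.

Answer: 3 2 3 3

Derivation:
Ev 1: PC=5 idx=1 pred=T actual=T -> ctr[1]=3
Ev 2: PC=5 idx=1 pred=T actual=T -> ctr[1]=3
Ev 3: PC=7 idx=3 pred=T actual=T -> ctr[3]=3
Ev 4: PC=7 idx=3 pred=T actual=T -> ctr[3]=3
Ev 5: PC=7 idx=3 pred=T actual=T -> ctr[3]=3
Ev 6: PC=0 idx=0 pred=T actual=T -> ctr[0]=3
Ev 7: PC=5 idx=1 pred=T actual=N -> ctr[1]=2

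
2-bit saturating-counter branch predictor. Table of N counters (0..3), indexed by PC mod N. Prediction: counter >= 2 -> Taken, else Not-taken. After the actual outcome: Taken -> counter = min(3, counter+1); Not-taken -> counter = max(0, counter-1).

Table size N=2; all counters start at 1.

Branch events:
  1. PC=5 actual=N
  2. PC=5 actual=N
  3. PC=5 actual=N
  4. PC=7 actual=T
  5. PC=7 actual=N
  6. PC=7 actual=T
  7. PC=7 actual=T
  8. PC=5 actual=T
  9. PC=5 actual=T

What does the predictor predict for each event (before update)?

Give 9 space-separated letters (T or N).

Answer: N N N N N N N T T

Derivation:
Ev 1: PC=5 idx=1 pred=N actual=N -> ctr[1]=0
Ev 2: PC=5 idx=1 pred=N actual=N -> ctr[1]=0
Ev 3: PC=5 idx=1 pred=N actual=N -> ctr[1]=0
Ev 4: PC=7 idx=1 pred=N actual=T -> ctr[1]=1
Ev 5: PC=7 idx=1 pred=N actual=N -> ctr[1]=0
Ev 6: PC=7 idx=1 pred=N actual=T -> ctr[1]=1
Ev 7: PC=7 idx=1 pred=N actual=T -> ctr[1]=2
Ev 8: PC=5 idx=1 pred=T actual=T -> ctr[1]=3
Ev 9: PC=5 idx=1 pred=T actual=T -> ctr[1]=3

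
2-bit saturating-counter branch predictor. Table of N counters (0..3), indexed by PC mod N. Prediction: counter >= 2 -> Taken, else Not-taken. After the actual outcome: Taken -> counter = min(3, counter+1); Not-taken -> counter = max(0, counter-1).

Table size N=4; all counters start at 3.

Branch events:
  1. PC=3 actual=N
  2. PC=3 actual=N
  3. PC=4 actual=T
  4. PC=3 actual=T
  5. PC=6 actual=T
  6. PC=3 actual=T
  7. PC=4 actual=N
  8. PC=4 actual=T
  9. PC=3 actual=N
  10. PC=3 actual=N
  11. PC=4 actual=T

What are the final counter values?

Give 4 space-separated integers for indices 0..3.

Ev 1: PC=3 idx=3 pred=T actual=N -> ctr[3]=2
Ev 2: PC=3 idx=3 pred=T actual=N -> ctr[3]=1
Ev 3: PC=4 idx=0 pred=T actual=T -> ctr[0]=3
Ev 4: PC=3 idx=3 pred=N actual=T -> ctr[3]=2
Ev 5: PC=6 idx=2 pred=T actual=T -> ctr[2]=3
Ev 6: PC=3 idx=3 pred=T actual=T -> ctr[3]=3
Ev 7: PC=4 idx=0 pred=T actual=N -> ctr[0]=2
Ev 8: PC=4 idx=0 pred=T actual=T -> ctr[0]=3
Ev 9: PC=3 idx=3 pred=T actual=N -> ctr[3]=2
Ev 10: PC=3 idx=3 pred=T actual=N -> ctr[3]=1
Ev 11: PC=4 idx=0 pred=T actual=T -> ctr[0]=3

Answer: 3 3 3 1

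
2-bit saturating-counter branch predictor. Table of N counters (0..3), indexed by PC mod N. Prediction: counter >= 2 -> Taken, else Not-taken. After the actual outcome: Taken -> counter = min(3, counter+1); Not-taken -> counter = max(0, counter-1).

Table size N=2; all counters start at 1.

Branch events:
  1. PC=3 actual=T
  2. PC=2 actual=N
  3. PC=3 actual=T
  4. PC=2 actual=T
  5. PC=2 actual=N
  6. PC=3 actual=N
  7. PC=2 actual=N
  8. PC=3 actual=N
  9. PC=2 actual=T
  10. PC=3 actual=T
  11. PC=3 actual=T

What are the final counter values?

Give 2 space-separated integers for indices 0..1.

Answer: 1 3

Derivation:
Ev 1: PC=3 idx=1 pred=N actual=T -> ctr[1]=2
Ev 2: PC=2 idx=0 pred=N actual=N -> ctr[0]=0
Ev 3: PC=3 idx=1 pred=T actual=T -> ctr[1]=3
Ev 4: PC=2 idx=0 pred=N actual=T -> ctr[0]=1
Ev 5: PC=2 idx=0 pred=N actual=N -> ctr[0]=0
Ev 6: PC=3 idx=1 pred=T actual=N -> ctr[1]=2
Ev 7: PC=2 idx=0 pred=N actual=N -> ctr[0]=0
Ev 8: PC=3 idx=1 pred=T actual=N -> ctr[1]=1
Ev 9: PC=2 idx=0 pred=N actual=T -> ctr[0]=1
Ev 10: PC=3 idx=1 pred=N actual=T -> ctr[1]=2
Ev 11: PC=3 idx=1 pred=T actual=T -> ctr[1]=3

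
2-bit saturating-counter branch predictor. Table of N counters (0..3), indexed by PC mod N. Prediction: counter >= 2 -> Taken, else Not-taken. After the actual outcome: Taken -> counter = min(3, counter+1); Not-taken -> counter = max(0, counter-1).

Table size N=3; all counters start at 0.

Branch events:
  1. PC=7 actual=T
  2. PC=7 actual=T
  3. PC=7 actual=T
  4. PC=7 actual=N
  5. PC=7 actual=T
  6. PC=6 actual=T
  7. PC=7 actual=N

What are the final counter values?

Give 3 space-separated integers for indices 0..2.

Ev 1: PC=7 idx=1 pred=N actual=T -> ctr[1]=1
Ev 2: PC=7 idx=1 pred=N actual=T -> ctr[1]=2
Ev 3: PC=7 idx=1 pred=T actual=T -> ctr[1]=3
Ev 4: PC=7 idx=1 pred=T actual=N -> ctr[1]=2
Ev 5: PC=7 idx=1 pred=T actual=T -> ctr[1]=3
Ev 6: PC=6 idx=0 pred=N actual=T -> ctr[0]=1
Ev 7: PC=7 idx=1 pred=T actual=N -> ctr[1]=2

Answer: 1 2 0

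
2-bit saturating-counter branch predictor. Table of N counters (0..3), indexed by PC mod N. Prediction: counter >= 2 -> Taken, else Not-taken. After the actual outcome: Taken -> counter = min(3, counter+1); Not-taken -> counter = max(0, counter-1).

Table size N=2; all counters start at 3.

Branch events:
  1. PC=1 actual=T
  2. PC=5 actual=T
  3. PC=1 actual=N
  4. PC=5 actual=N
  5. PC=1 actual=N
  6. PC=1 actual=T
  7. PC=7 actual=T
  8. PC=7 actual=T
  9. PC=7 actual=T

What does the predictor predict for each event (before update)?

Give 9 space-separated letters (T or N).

Answer: T T T T N N N T T

Derivation:
Ev 1: PC=1 idx=1 pred=T actual=T -> ctr[1]=3
Ev 2: PC=5 idx=1 pred=T actual=T -> ctr[1]=3
Ev 3: PC=1 idx=1 pred=T actual=N -> ctr[1]=2
Ev 4: PC=5 idx=1 pred=T actual=N -> ctr[1]=1
Ev 5: PC=1 idx=1 pred=N actual=N -> ctr[1]=0
Ev 6: PC=1 idx=1 pred=N actual=T -> ctr[1]=1
Ev 7: PC=7 idx=1 pred=N actual=T -> ctr[1]=2
Ev 8: PC=7 idx=1 pred=T actual=T -> ctr[1]=3
Ev 9: PC=7 idx=1 pred=T actual=T -> ctr[1]=3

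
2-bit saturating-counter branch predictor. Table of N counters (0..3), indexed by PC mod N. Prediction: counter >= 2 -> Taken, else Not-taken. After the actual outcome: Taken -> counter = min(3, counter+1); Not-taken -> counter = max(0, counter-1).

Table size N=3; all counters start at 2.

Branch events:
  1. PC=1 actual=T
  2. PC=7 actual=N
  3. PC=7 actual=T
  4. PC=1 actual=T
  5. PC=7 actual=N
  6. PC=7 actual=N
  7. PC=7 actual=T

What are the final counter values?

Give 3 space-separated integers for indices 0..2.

Answer: 2 2 2

Derivation:
Ev 1: PC=1 idx=1 pred=T actual=T -> ctr[1]=3
Ev 2: PC=7 idx=1 pred=T actual=N -> ctr[1]=2
Ev 3: PC=7 idx=1 pred=T actual=T -> ctr[1]=3
Ev 4: PC=1 idx=1 pred=T actual=T -> ctr[1]=3
Ev 5: PC=7 idx=1 pred=T actual=N -> ctr[1]=2
Ev 6: PC=7 idx=1 pred=T actual=N -> ctr[1]=1
Ev 7: PC=7 idx=1 pred=N actual=T -> ctr[1]=2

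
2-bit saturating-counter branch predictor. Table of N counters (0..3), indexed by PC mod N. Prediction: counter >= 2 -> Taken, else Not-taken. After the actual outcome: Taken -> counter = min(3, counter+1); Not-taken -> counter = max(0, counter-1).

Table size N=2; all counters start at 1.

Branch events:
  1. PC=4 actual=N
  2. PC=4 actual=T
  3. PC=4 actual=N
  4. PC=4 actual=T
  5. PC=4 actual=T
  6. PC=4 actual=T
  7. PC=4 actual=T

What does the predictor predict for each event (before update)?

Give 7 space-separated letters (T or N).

Ev 1: PC=4 idx=0 pred=N actual=N -> ctr[0]=0
Ev 2: PC=4 idx=0 pred=N actual=T -> ctr[0]=1
Ev 3: PC=4 idx=0 pred=N actual=N -> ctr[0]=0
Ev 4: PC=4 idx=0 pred=N actual=T -> ctr[0]=1
Ev 5: PC=4 idx=0 pred=N actual=T -> ctr[0]=2
Ev 6: PC=4 idx=0 pred=T actual=T -> ctr[0]=3
Ev 7: PC=4 idx=0 pred=T actual=T -> ctr[0]=3

Answer: N N N N N T T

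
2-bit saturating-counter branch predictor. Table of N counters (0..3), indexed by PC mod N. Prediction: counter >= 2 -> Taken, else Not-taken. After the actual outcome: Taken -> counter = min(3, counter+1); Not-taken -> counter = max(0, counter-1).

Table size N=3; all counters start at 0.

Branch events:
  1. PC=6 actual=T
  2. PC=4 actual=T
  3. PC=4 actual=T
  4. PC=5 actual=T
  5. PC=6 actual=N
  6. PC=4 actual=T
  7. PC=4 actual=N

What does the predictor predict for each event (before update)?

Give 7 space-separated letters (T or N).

Answer: N N N N N T T

Derivation:
Ev 1: PC=6 idx=0 pred=N actual=T -> ctr[0]=1
Ev 2: PC=4 idx=1 pred=N actual=T -> ctr[1]=1
Ev 3: PC=4 idx=1 pred=N actual=T -> ctr[1]=2
Ev 4: PC=5 idx=2 pred=N actual=T -> ctr[2]=1
Ev 5: PC=6 idx=0 pred=N actual=N -> ctr[0]=0
Ev 6: PC=4 idx=1 pred=T actual=T -> ctr[1]=3
Ev 7: PC=4 idx=1 pred=T actual=N -> ctr[1]=2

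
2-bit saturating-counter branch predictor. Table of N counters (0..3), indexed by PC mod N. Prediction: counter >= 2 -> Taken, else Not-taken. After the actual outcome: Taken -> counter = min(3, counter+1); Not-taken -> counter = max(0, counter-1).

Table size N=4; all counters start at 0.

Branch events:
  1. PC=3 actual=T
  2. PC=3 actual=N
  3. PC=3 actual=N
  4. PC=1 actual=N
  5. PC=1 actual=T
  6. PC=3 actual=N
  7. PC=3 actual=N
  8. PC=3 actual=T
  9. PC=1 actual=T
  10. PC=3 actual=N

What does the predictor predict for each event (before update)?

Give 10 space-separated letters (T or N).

Ev 1: PC=3 idx=3 pred=N actual=T -> ctr[3]=1
Ev 2: PC=3 idx=3 pred=N actual=N -> ctr[3]=0
Ev 3: PC=3 idx=3 pred=N actual=N -> ctr[3]=0
Ev 4: PC=1 idx=1 pred=N actual=N -> ctr[1]=0
Ev 5: PC=1 idx=1 pred=N actual=T -> ctr[1]=1
Ev 6: PC=3 idx=3 pred=N actual=N -> ctr[3]=0
Ev 7: PC=3 idx=3 pred=N actual=N -> ctr[3]=0
Ev 8: PC=3 idx=3 pred=N actual=T -> ctr[3]=1
Ev 9: PC=1 idx=1 pred=N actual=T -> ctr[1]=2
Ev 10: PC=3 idx=3 pred=N actual=N -> ctr[3]=0

Answer: N N N N N N N N N N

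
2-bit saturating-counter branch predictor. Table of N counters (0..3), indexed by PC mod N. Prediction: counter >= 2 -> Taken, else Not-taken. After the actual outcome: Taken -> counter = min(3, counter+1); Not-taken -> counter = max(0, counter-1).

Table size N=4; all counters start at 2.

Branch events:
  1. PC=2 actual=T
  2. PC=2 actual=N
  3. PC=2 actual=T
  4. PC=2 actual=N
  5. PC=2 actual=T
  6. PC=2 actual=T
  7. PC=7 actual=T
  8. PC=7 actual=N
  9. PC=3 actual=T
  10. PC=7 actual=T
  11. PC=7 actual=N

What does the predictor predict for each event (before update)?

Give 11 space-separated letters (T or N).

Ev 1: PC=2 idx=2 pred=T actual=T -> ctr[2]=3
Ev 2: PC=2 idx=2 pred=T actual=N -> ctr[2]=2
Ev 3: PC=2 idx=2 pred=T actual=T -> ctr[2]=3
Ev 4: PC=2 idx=2 pred=T actual=N -> ctr[2]=2
Ev 5: PC=2 idx=2 pred=T actual=T -> ctr[2]=3
Ev 6: PC=2 idx=2 pred=T actual=T -> ctr[2]=3
Ev 7: PC=7 idx=3 pred=T actual=T -> ctr[3]=3
Ev 8: PC=7 idx=3 pred=T actual=N -> ctr[3]=2
Ev 9: PC=3 idx=3 pred=T actual=T -> ctr[3]=3
Ev 10: PC=7 idx=3 pred=T actual=T -> ctr[3]=3
Ev 11: PC=7 idx=3 pred=T actual=N -> ctr[3]=2

Answer: T T T T T T T T T T T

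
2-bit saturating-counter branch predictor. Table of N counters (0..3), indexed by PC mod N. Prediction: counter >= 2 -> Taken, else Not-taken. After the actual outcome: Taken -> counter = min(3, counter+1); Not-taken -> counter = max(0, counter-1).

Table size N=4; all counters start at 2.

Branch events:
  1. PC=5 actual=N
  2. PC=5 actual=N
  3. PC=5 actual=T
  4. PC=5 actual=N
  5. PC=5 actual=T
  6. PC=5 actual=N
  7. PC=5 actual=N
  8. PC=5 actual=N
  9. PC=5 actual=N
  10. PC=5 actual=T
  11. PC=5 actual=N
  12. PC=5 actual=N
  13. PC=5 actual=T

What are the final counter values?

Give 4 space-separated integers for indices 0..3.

Ev 1: PC=5 idx=1 pred=T actual=N -> ctr[1]=1
Ev 2: PC=5 idx=1 pred=N actual=N -> ctr[1]=0
Ev 3: PC=5 idx=1 pred=N actual=T -> ctr[1]=1
Ev 4: PC=5 idx=1 pred=N actual=N -> ctr[1]=0
Ev 5: PC=5 idx=1 pred=N actual=T -> ctr[1]=1
Ev 6: PC=5 idx=1 pred=N actual=N -> ctr[1]=0
Ev 7: PC=5 idx=1 pred=N actual=N -> ctr[1]=0
Ev 8: PC=5 idx=1 pred=N actual=N -> ctr[1]=0
Ev 9: PC=5 idx=1 pred=N actual=N -> ctr[1]=0
Ev 10: PC=5 idx=1 pred=N actual=T -> ctr[1]=1
Ev 11: PC=5 idx=1 pred=N actual=N -> ctr[1]=0
Ev 12: PC=5 idx=1 pred=N actual=N -> ctr[1]=0
Ev 13: PC=5 idx=1 pred=N actual=T -> ctr[1]=1

Answer: 2 1 2 2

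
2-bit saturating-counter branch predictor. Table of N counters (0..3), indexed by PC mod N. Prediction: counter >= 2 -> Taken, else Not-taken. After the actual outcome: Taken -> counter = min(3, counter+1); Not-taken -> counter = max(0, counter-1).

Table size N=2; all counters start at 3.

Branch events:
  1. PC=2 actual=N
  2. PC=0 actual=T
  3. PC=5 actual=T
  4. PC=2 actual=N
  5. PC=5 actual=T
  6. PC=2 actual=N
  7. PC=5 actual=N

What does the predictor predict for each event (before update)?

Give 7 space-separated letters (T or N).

Answer: T T T T T T T

Derivation:
Ev 1: PC=2 idx=0 pred=T actual=N -> ctr[0]=2
Ev 2: PC=0 idx=0 pred=T actual=T -> ctr[0]=3
Ev 3: PC=5 idx=1 pred=T actual=T -> ctr[1]=3
Ev 4: PC=2 idx=0 pred=T actual=N -> ctr[0]=2
Ev 5: PC=5 idx=1 pred=T actual=T -> ctr[1]=3
Ev 6: PC=2 idx=0 pred=T actual=N -> ctr[0]=1
Ev 7: PC=5 idx=1 pred=T actual=N -> ctr[1]=2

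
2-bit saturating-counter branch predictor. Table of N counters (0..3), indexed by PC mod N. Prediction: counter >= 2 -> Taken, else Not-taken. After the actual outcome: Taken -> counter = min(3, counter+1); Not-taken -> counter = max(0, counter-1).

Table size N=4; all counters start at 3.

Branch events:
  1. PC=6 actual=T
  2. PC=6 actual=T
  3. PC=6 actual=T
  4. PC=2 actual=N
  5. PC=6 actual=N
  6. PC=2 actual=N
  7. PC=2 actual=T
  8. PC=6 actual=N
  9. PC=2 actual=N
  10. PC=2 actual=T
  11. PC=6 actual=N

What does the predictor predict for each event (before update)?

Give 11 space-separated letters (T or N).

Ev 1: PC=6 idx=2 pred=T actual=T -> ctr[2]=3
Ev 2: PC=6 idx=2 pred=T actual=T -> ctr[2]=3
Ev 3: PC=6 idx=2 pred=T actual=T -> ctr[2]=3
Ev 4: PC=2 idx=2 pred=T actual=N -> ctr[2]=2
Ev 5: PC=6 idx=2 pred=T actual=N -> ctr[2]=1
Ev 6: PC=2 idx=2 pred=N actual=N -> ctr[2]=0
Ev 7: PC=2 idx=2 pred=N actual=T -> ctr[2]=1
Ev 8: PC=6 idx=2 pred=N actual=N -> ctr[2]=0
Ev 9: PC=2 idx=2 pred=N actual=N -> ctr[2]=0
Ev 10: PC=2 idx=2 pred=N actual=T -> ctr[2]=1
Ev 11: PC=6 idx=2 pred=N actual=N -> ctr[2]=0

Answer: T T T T T N N N N N N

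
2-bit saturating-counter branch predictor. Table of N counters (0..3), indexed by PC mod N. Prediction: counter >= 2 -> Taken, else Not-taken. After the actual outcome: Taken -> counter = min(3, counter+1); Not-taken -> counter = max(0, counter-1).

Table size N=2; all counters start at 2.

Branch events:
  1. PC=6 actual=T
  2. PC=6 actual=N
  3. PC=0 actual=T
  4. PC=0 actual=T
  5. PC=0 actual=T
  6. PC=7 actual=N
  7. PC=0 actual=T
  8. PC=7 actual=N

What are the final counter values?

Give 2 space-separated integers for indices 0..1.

Ev 1: PC=6 idx=0 pred=T actual=T -> ctr[0]=3
Ev 2: PC=6 idx=0 pred=T actual=N -> ctr[0]=2
Ev 3: PC=0 idx=0 pred=T actual=T -> ctr[0]=3
Ev 4: PC=0 idx=0 pred=T actual=T -> ctr[0]=3
Ev 5: PC=0 idx=0 pred=T actual=T -> ctr[0]=3
Ev 6: PC=7 idx=1 pred=T actual=N -> ctr[1]=1
Ev 7: PC=0 idx=0 pred=T actual=T -> ctr[0]=3
Ev 8: PC=7 idx=1 pred=N actual=N -> ctr[1]=0

Answer: 3 0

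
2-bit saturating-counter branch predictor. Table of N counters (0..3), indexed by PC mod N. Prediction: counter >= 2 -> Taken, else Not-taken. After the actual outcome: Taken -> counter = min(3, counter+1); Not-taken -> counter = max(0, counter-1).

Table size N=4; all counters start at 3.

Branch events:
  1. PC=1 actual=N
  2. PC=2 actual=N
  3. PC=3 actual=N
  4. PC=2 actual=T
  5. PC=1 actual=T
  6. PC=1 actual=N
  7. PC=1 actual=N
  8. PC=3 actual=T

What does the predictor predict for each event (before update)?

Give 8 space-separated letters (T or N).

Ev 1: PC=1 idx=1 pred=T actual=N -> ctr[1]=2
Ev 2: PC=2 idx=2 pred=T actual=N -> ctr[2]=2
Ev 3: PC=3 idx=3 pred=T actual=N -> ctr[3]=2
Ev 4: PC=2 idx=2 pred=T actual=T -> ctr[2]=3
Ev 5: PC=1 idx=1 pred=T actual=T -> ctr[1]=3
Ev 6: PC=1 idx=1 pred=T actual=N -> ctr[1]=2
Ev 7: PC=1 idx=1 pred=T actual=N -> ctr[1]=1
Ev 8: PC=3 idx=3 pred=T actual=T -> ctr[3]=3

Answer: T T T T T T T T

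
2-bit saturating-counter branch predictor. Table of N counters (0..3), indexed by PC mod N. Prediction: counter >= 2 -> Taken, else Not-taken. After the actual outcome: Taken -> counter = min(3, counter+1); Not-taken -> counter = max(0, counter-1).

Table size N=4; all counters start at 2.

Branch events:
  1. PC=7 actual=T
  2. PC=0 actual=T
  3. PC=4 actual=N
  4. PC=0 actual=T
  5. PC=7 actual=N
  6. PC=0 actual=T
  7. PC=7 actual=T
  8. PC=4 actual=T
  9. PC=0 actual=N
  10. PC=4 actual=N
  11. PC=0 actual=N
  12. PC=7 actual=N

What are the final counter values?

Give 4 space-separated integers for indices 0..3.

Answer: 0 2 2 2

Derivation:
Ev 1: PC=7 idx=3 pred=T actual=T -> ctr[3]=3
Ev 2: PC=0 idx=0 pred=T actual=T -> ctr[0]=3
Ev 3: PC=4 idx=0 pred=T actual=N -> ctr[0]=2
Ev 4: PC=0 idx=0 pred=T actual=T -> ctr[0]=3
Ev 5: PC=7 idx=3 pred=T actual=N -> ctr[3]=2
Ev 6: PC=0 idx=0 pred=T actual=T -> ctr[0]=3
Ev 7: PC=7 idx=3 pred=T actual=T -> ctr[3]=3
Ev 8: PC=4 idx=0 pred=T actual=T -> ctr[0]=3
Ev 9: PC=0 idx=0 pred=T actual=N -> ctr[0]=2
Ev 10: PC=4 idx=0 pred=T actual=N -> ctr[0]=1
Ev 11: PC=0 idx=0 pred=N actual=N -> ctr[0]=0
Ev 12: PC=7 idx=3 pred=T actual=N -> ctr[3]=2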